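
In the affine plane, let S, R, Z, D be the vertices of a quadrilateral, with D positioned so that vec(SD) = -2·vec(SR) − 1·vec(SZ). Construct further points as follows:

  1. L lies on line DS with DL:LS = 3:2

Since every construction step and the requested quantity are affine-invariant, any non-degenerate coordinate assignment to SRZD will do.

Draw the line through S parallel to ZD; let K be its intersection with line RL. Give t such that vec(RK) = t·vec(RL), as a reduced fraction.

t = 5/7

Work in coordinates with S = (0, 0), R = (1, 0), Z = (0, 1), D = (-2, -1).
1. L lies on line DS with DL:LS = 3:2 ⇒ L = (-4/5, -2/5)
through S parallel to ZD: direction (-2, -2); meets RL at K = (-2/7, -2/7)
K = R + t·(L−R) with t = 5/7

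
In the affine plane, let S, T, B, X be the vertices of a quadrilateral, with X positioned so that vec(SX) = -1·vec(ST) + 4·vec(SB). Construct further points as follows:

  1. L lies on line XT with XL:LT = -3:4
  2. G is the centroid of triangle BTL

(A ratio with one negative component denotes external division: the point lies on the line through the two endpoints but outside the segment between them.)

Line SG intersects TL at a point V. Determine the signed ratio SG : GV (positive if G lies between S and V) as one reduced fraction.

Work in coordinates with S = (0, 0), T = (1, 0), B = (0, 1), X = (-1, 4).
1. L lies on line XT with XL:LT = -3:4 ⇒ L = (-7, 16)
2. G is the centroid of triangle BTL ⇒ G = (-2, 17/3)
line SG meets TL at V = (-12/5, 34/5)
G = S + t·(V−S) with t = 5/6, so SG:GV = 5/6:1/6

SG:GV = 5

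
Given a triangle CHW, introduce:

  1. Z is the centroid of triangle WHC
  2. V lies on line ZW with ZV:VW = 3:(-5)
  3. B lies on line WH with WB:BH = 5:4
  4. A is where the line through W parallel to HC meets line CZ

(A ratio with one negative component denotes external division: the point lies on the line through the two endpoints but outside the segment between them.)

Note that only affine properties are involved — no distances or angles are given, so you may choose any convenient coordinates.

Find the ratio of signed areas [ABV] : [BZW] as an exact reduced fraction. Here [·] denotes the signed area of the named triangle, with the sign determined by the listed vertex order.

Work in coordinates with C = (0, 0), H = (1, 0), W = (0, 1).
1. Z is the centroid of triangle WHC ⇒ Z = (1/3, 1/3)
2. V lies on line ZW with ZV:VW = 3:(-5) ⇒ V = (5/6, -2/3)
3. B lies on line WH with WB:BH = 5:4 ⇒ B = (5/9, 4/9)
4. A is where the line through W parallel to HC meets line CZ ⇒ A = (1, 1)
2·[ABV] = 35/54, 2·[BZW] = -5/27
[ABV]:[BZW] = 35/54:-5/27 = -7/2

[ABV]:[BZW] = -7/2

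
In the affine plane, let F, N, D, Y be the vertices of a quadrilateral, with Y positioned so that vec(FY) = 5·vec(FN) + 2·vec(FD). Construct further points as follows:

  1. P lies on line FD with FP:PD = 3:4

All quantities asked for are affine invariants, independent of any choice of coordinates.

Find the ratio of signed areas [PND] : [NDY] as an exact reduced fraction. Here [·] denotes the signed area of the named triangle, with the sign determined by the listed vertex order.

Choose coordinates F = (0, 0), N = (1, 0), D = (0, 1), Y = (5, 2).
1. P lies on line FD with FP:PD = 3:4 ⇒ P = (0, 3/7)
2·[PND] = 4/7, 2·[NDY] = -6
[PND]:[NDY] = 4/7:-6 = -2/21

[PND]:[NDY] = -2/21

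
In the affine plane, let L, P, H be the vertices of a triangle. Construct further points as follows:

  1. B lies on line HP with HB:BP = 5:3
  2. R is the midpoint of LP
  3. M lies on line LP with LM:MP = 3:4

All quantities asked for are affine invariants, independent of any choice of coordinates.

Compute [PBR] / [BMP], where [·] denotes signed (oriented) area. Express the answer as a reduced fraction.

Assign L = (0, 0), P = (1, 0), H = (0, 1) — the answer is frame-independent, so this choice is without loss of generality.
1. B lies on line HP with HB:BP = 5:3 ⇒ B = (5/8, 3/8)
2. R is the midpoint of LP ⇒ R = (1/2, 0)
3. M lies on line LP with LM:MP = 3:4 ⇒ M = (3/7, 0)
2·[PBR] = 3/16, 2·[BMP] = 3/14
[PBR]:[BMP] = 3/16:3/14 = 7/8

[PBR]:[BMP] = 7/8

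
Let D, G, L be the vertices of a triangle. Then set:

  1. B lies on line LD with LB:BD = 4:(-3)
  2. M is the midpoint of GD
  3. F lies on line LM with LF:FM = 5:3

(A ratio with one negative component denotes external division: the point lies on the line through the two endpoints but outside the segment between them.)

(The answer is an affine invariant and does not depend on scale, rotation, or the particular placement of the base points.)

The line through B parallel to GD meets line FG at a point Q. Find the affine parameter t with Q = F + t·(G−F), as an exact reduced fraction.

t = 9

Work in coordinates with D = (0, 0), G = (1, 0), L = (0, 1).
1. B lies on line LD with LB:BD = 4:(-3) ⇒ B = (0, -3)
2. M is the midpoint of GD ⇒ M = (1/2, 0)
3. F lies on line LM with LF:FM = 5:3 ⇒ F = (5/16, 3/8)
through B parallel to GD: direction (-1, 0); meets FG at Q = (13/2, -3)
Q = F + t·(G−F) with t = 9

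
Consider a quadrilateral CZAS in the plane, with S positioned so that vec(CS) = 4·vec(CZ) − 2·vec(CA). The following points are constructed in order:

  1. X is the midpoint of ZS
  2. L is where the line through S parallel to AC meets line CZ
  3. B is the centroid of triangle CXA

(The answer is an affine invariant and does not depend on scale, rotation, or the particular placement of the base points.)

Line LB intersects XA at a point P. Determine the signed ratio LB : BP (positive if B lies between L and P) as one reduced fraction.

LB:BP = -38/5

Choose coordinates C = (0, 0), Z = (1, 0), A = (0, 1), S = (4, -2).
1. X is the midpoint of ZS ⇒ X = (5/2, -1)
2. L is where the line through S parallel to AC meets line CZ ⇒ L = (4, 0)
3. B is the centroid of triangle CXA ⇒ B = (5/6, 0)
line LB meets XA at P = (5/4, 0)
B = L + t·(P−L) with t = 38/33, so LB:BP = 38/33:-5/33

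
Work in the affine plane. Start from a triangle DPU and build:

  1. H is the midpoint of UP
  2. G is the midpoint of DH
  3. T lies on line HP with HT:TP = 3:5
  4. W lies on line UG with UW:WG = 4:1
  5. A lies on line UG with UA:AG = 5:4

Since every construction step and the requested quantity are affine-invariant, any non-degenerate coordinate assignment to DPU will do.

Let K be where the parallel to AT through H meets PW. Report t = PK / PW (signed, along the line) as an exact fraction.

Set D = (0, 0), P = (1, 0), U = (0, 1); any affine frame gives the same invariant.
1. H is the midpoint of UP ⇒ H = (1/2, 1/2)
2. G is the midpoint of DH ⇒ G = (1/4, 1/4)
3. T lies on line HP with HT:TP = 3:5 ⇒ T = (11/16, 5/16)
4. W lies on line UG with UW:WG = 4:1 ⇒ W = (1/5, 2/5)
5. A lies on line UG with UA:AG = 5:4 ⇒ A = (5/36, 7/12)
through H parallel to AT: direction (79/144, -13/48); meets PW at K = (-39, 20)
K = P + t·(W−P) with t = 50

t = 50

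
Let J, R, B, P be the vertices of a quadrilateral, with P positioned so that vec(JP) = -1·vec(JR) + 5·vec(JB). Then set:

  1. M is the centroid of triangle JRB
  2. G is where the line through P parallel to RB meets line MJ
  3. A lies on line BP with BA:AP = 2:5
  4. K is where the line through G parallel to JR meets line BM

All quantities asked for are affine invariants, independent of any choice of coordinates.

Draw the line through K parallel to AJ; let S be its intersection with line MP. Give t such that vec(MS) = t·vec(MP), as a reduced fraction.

t = 55/64

Choose coordinates J = (0, 0), R = (1, 0), B = (0, 1), P = (-1, 5).
1. M is the centroid of triangle JRB ⇒ M = (1/3, 1/3)
2. G is where the line through P parallel to RB meets line MJ ⇒ G = (2, 2)
3. A lies on line BP with BA:AP = 2:5 ⇒ A = (-2/7, 15/7)
4. K is where the line through G parallel to JR meets line BM ⇒ K = (-1/2, 2)
through K parallel to AJ: direction (2/7, -15/7); meets MP at S = (-13/16, 139/32)
S = M + t·(P−M) with t = 55/64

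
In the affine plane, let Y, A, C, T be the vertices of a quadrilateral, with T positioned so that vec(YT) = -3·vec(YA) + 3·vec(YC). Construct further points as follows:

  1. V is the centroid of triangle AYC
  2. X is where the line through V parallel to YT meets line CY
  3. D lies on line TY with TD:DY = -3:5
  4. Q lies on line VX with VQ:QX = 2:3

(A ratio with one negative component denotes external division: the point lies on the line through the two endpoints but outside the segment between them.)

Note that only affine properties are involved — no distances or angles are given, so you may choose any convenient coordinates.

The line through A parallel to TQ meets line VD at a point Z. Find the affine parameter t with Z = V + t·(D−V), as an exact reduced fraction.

Work in coordinates with Y = (0, 0), A = (1, 0), C = (0, 1), T = (-3, 3).
1. V is the centroid of triangle AYC ⇒ V = (1/3, 1/3)
2. X is where the line through V parallel to YT meets line CY ⇒ X = (0, 2/3)
3. D lies on line TY with TD:DY = -3:5 ⇒ D = (-15/2, 15/2)
4. Q lies on line VX with VQ:QX = 2:3 ⇒ Q = (1/5, 7/15)
through A parallel to TQ: direction (16/5, -38/15); meets VD at Z = (-173/139, 247/139)
Z = V + t·(D−V) with t = 28/139

t = 28/139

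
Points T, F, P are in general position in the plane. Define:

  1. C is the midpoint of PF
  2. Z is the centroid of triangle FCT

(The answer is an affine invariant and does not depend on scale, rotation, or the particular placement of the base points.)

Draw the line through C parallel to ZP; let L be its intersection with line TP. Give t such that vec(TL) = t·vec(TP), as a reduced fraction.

Assign T = (0, 0), F = (1, 0), P = (0, 1) — the answer is frame-independent, so this choice is without loss of generality.
1. C is the midpoint of PF ⇒ C = (1/2, 1/2)
2. Z is the centroid of triangle FCT ⇒ Z = (1/2, 1/6)
through C parallel to ZP: direction (-1/2, 5/6); meets TP at L = (0, 4/3)
L = T + t·(P−T) with t = 4/3

t = 4/3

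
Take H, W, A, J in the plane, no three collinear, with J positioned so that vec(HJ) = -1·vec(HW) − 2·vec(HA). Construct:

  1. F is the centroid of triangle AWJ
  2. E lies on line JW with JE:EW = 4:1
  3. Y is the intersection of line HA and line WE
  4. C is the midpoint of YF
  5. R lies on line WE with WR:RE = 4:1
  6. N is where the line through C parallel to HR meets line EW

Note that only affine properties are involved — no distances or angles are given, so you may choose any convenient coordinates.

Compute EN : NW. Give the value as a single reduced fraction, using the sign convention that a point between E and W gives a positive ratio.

EN:NW = -14/29

Choose coordinates H = (0, 0), W = (1, 0), A = (0, 1), J = (-1, -2).
1. F is the centroid of triangle AWJ ⇒ F = (0, -1/3)
2. E lies on line JW with JE:EW = 4:1 ⇒ E = (3/5, -2/5)
3. Y is the intersection of line HA and line WE ⇒ Y = (0, -1)
4. C is the midpoint of YF ⇒ C = (0, -2/3)
5. R lies on line WE with WR:RE = 4:1 ⇒ R = (17/25, -8/25)
6. N is where the line through C parallel to HR meets line EW ⇒ N = (17/75, -58/75)
N = E + t·(W−E) with t = -14/15, so EN:NW = t:(1−t) = -14/15:29/15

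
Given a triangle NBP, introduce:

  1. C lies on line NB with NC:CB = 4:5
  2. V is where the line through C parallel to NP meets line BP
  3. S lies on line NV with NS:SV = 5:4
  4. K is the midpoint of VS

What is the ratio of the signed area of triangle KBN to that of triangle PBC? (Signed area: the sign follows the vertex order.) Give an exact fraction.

Work in coordinates with N = (0, 0), B = (1, 0), P = (0, 1).
1. C lies on line NB with NC:CB = 4:5 ⇒ C = (4/9, 0)
2. V is where the line through C parallel to NP meets line BP ⇒ V = (4/9, 5/9)
3. S lies on line NV with NS:SV = 5:4 ⇒ S = (20/81, 25/81)
4. K is the midpoint of VS ⇒ K = (28/81, 35/81)
2·[KBN] = -35/81, 2·[PBC] = -5/9
[KBN]:[PBC] = -35/81:-5/9 = 7/9

[KBN]:[PBC] = 7/9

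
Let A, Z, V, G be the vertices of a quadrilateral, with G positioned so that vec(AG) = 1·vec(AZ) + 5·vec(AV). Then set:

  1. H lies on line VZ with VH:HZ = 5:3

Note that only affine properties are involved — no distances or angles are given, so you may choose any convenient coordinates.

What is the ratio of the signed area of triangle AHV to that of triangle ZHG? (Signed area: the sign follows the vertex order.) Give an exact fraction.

[AHV]:[ZHG] = -1/3

Set A = (0, 0), Z = (1, 0), V = (0, 1), G = (1, 5); any affine frame gives the same invariant.
1. H lies on line VZ with VH:HZ = 5:3 ⇒ H = (5/8, 3/8)
2·[AHV] = 5/8, 2·[ZHG] = -15/8
[AHV]:[ZHG] = 5/8:-15/8 = -1/3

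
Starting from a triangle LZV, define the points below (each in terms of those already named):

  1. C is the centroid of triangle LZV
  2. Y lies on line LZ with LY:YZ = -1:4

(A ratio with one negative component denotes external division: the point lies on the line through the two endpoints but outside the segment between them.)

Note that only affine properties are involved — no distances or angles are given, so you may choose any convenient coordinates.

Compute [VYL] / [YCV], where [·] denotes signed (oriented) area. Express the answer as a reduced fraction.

Assign L = (0, 0), Z = (1, 0), V = (0, 1) — the answer is frame-independent, so this choice is without loss of generality.
1. C is the centroid of triangle LZV ⇒ C = (1/3, 1/3)
2. Y lies on line LZ with LY:YZ = -1:4 ⇒ Y = (-1/3, 0)
2·[VYL] = 1/3, 2·[YCV] = 5/9
[VYL]:[YCV] = 1/3:5/9 = 3/5

[VYL]:[YCV] = 3/5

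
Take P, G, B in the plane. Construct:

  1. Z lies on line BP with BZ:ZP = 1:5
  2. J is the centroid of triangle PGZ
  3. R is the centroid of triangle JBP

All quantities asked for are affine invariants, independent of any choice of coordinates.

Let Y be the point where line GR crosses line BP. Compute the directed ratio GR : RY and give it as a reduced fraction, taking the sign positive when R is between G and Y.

GR:RY = 8

Assign P = (0, 0), G = (1, 0), B = (0, 1) — the answer is frame-independent, so this choice is without loss of generality.
1. Z lies on line BP with BZ:ZP = 1:5 ⇒ Z = (0, 5/6)
2. J is the centroid of triangle PGZ ⇒ J = (1/3, 5/18)
3. R is the centroid of triangle JBP ⇒ R = (1/9, 23/54)
line GR meets BP at Y = (0, 23/48)
R = G + t·(Y−G) with t = 8/9, so GR:RY = 8/9:1/9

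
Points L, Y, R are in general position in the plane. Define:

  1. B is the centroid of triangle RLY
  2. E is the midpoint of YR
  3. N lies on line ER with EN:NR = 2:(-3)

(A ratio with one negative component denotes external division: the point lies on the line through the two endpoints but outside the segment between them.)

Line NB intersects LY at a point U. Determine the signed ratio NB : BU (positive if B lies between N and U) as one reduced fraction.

Assign L = (0, 0), Y = (1, 0), R = (0, 1) — the answer is frame-independent, so this choice is without loss of generality.
1. B is the centroid of triangle RLY ⇒ B = (1/3, 1/3)
2. E is the midpoint of YR ⇒ E = (1/2, 1/2)
3. N lies on line ER with EN:NR = 2:(-3) ⇒ N = (3/2, -1/2)
line NB meets LY at U = (4/5, 0)
B = N + t·(U−N) with t = 5/3, so NB:BU = 5/3:-2/3

NB:BU = -5/2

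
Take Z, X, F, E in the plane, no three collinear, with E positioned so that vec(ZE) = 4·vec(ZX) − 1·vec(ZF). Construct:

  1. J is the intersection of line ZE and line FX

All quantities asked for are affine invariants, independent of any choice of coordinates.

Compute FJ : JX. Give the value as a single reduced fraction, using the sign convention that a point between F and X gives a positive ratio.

Work in coordinates with Z = (0, 0), X = (1, 0), F = (0, 1), E = (4, -1).
1. J is the intersection of line ZE and line FX ⇒ J = (4/3, -1/3)
J = F + t·(X−F) with t = 4/3, so FJ:JX = t:(1−t) = 4/3:-1/3

FJ:JX = -4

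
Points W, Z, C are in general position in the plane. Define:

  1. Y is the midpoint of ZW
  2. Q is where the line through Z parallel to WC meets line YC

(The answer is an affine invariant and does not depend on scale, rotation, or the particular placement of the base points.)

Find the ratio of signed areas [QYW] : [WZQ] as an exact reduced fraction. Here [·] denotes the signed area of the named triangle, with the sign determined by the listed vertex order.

Work in coordinates with W = (0, 0), Z = (1, 0), C = (0, 1).
1. Y is the midpoint of ZW ⇒ Y = (1/2, 0)
2. Q is where the line through Z parallel to WC meets line YC ⇒ Q = (1, -1)
2·[QYW] = 1/2, 2·[WZQ] = -1
[QYW]:[WZQ] = 1/2:-1 = -1/2

[QYW]:[WZQ] = -1/2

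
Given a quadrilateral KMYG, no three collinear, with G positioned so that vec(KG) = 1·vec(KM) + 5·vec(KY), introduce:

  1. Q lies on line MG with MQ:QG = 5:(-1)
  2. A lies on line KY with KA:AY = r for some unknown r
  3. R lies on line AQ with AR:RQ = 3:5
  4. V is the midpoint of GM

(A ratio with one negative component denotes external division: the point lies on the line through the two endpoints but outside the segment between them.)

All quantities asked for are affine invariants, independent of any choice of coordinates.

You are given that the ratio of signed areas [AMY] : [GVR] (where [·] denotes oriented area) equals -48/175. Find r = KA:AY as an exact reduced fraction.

Assign K = (0, 0), M = (1, 0), Y = (0, 1), G = (1, 5) — the answer is frame-independent, so this choice is without loss of generality.
1. Q lies on line MG with MQ:QG = 5:(-1) ⇒ Q = (1, 25/4)
2. With KA:AY = r, write λ = r/(r+1) so A = K + λ·(Y−K); A is affine-linear in λ
3. R lies on line AQ with AR:RQ = 3:5 ⇒ R is an affine combination of earlier points and hence also affine-linear in λ
4. V is the midpoint of GM ⇒ V = (1, 5/2)
Every point depending on A is an affine combination of A and λ-independent points, so each such coordinate is linear in λ; the λ² term in each signed area is a multiple of (Y−K)×(Y−K) = 0, so 2·[AMY] and 2·[GVR] are each linear in λ. Evaluating at λ=0 and λ=1:
  2·[AMY] = −λ + 1,   2·[GVR] = -25/16
So [AMY]:[GVR] = (−λ + 1) / (-25/16). Setting this equal to -48/175:
  −λ + 1 = -48/175·(-25/16)  ⇒  λ = 4/7
Then r = λ/(1−λ) = (4/7)/(3/7) = 4/3. Check: with r = 4/3, A = (0, 4/7) and [AMY]:[GVR] = -48/175 as required.

r = 4/3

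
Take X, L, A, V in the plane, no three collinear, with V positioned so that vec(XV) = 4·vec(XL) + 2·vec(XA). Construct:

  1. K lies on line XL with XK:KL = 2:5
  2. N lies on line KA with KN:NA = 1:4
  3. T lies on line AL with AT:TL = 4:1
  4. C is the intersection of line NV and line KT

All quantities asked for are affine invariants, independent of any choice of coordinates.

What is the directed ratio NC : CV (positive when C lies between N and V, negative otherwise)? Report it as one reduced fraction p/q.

NC:CV = -2/5

Work in coordinates with X = (0, 0), L = (1, 0), A = (0, 1), V = (4, 2).
1. K lies on line XL with XK:KL = 2:5 ⇒ K = (2/7, 0)
2. N lies on line KA with KN:NA = 1:4 ⇒ N = (8/35, 1/5)
3. T lies on line AL with AT:TL = 4:1 ⇒ T = (4/5, 1/5)
4. C is the intersection of line NV and line KT ⇒ C = (-16/7, -1)
C = N + t·(V−N) with t = -2/3, so NC:CV = t:(1−t) = -2/3:5/3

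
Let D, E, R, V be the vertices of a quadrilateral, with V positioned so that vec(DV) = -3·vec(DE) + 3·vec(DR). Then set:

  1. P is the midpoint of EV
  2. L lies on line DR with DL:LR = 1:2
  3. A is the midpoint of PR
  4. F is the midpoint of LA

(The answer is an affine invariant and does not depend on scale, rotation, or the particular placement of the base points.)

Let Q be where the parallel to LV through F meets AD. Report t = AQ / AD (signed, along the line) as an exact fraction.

Work in coordinates with D = (0, 0), E = (1, 0), R = (0, 1), V = (-3, 3).
1. P is the midpoint of EV ⇒ P = (-1, 3/2)
2. L lies on line DR with DL:LR = 1:2 ⇒ L = (0, 1/3)
3. A is the midpoint of PR ⇒ A = (-1/2, 5/4)
4. F is the midpoint of LA ⇒ F = (-1/4, 19/24)
through F parallel to LV: direction (-3, 8/3); meets AD at Q = (-41/116, 205/232)
Q = A + t·(D−A) with t = 17/58

t = 17/58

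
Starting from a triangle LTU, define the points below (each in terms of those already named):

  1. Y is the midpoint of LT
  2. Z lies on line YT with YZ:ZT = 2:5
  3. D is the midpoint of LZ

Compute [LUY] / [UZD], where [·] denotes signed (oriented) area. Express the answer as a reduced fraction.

Set L = (0, 0), T = (1, 0), U = (0, 1); any affine frame gives the same invariant.
1. Y is the midpoint of LT ⇒ Y = (1/2, 0)
2. Z lies on line YT with YZ:ZT = 2:5 ⇒ Z = (9/14, 0)
3. D is the midpoint of LZ ⇒ D = (9/28, 0)
2·[LUY] = -1/2, 2·[UZD] = -9/28
[LUY]:[UZD] = -1/2:-9/28 = 14/9

[LUY]:[UZD] = 14/9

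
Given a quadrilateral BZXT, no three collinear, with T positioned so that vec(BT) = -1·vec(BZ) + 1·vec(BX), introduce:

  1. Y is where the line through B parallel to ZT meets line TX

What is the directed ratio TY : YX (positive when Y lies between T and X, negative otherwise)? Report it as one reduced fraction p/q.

TY:YX = -1/2

Work in coordinates with B = (0, 0), Z = (1, 0), X = (0, 1), T = (-1, 1).
1. Y is where the line through B parallel to ZT meets line TX ⇒ Y = (-2, 1)
Y = T + t·(X−T) with t = -1, so TY:YX = t:(1−t) = -1:2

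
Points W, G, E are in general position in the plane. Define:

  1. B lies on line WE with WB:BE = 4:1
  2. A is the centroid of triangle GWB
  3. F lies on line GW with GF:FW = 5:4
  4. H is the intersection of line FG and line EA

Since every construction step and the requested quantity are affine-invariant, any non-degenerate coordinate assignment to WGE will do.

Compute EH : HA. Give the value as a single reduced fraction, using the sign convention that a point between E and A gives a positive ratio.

EH:HA = -15/4

Assign W = (0, 0), G = (1, 0), E = (0, 1) — the answer is frame-independent, so this choice is without loss of generality.
1. B lies on line WE with WB:BE = 4:1 ⇒ B = (0, 4/5)
2. A is the centroid of triangle GWB ⇒ A = (1/3, 4/15)
3. F lies on line GW with GF:FW = 5:4 ⇒ F = (4/9, 0)
4. H is the intersection of line FG and line EA ⇒ H = (5/11, 0)
H = E + t·(A−E) with t = 15/11, so EH:HA = t:(1−t) = 15/11:-4/11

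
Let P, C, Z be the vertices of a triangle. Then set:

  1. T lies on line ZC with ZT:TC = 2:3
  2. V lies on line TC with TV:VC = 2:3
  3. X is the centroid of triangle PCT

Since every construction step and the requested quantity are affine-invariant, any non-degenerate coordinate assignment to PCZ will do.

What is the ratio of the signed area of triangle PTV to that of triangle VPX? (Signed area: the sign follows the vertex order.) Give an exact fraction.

[PTV]:[VPX] = -6

Assign P = (0, 0), C = (1, 0), Z = (0, 1) — the answer is frame-independent, so this choice is without loss of generality.
1. T lies on line ZC with ZT:TC = 2:3 ⇒ T = (2/5, 3/5)
2. V lies on line TC with TV:VC = 2:3 ⇒ V = (16/25, 9/25)
3. X is the centroid of triangle PCT ⇒ X = (7/15, 1/5)
2·[PTV] = -6/25, 2·[VPX] = 1/25
[PTV]:[VPX] = -6/25:1/25 = -6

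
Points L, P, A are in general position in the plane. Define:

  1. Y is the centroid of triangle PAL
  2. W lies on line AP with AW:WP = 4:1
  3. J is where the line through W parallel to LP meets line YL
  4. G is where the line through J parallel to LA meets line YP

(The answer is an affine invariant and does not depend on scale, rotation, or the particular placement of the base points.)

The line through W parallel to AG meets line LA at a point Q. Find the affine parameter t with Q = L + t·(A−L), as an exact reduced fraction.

Work in coordinates with L = (0, 0), P = (1, 0), A = (0, 1).
1. Y is the centroid of triangle PAL ⇒ Y = (1/3, 1/3)
2. W lies on line AP with AW:WP = 4:1 ⇒ W = (4/5, 1/5)
3. J is where the line through W parallel to LP meets line YL ⇒ J = (1/5, 1/5)
4. G is where the line through J parallel to LA meets line YP ⇒ G = (1/5, 2/5)
through W parallel to AG: direction (1/5, -3/5); meets LA at Q = (0, 13/5)
Q = L + t·(A−L) with t = 13/5

t = 13/5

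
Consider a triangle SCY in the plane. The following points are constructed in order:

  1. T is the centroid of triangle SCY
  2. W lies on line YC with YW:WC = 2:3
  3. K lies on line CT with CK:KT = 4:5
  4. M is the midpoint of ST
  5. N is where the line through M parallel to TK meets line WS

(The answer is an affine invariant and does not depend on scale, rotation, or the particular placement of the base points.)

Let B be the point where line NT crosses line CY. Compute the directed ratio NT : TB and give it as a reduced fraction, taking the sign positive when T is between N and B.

Set S = (0, 0), C = (1, 0), Y = (0, 1); any affine frame gives the same invariant.
1. T is the centroid of triangle SCY ⇒ T = (1/3, 1/3)
2. W lies on line YC with YW:WC = 2:3 ⇒ W = (2/5, 3/5)
3. K lies on line CT with CK:KT = 4:5 ⇒ K = (19/27, 4/27)
4. M is the midpoint of ST ⇒ M = (1/6, 1/6)
5. N is where the line through M parallel to TK meets line WS ⇒ N = (1/8, 3/16)
line NT meets CY at B = (9/17, 8/17)
T = N + t·(B−N) with t = 17/33, so NT:TB = 17/33:16/33

NT:TB = 17/16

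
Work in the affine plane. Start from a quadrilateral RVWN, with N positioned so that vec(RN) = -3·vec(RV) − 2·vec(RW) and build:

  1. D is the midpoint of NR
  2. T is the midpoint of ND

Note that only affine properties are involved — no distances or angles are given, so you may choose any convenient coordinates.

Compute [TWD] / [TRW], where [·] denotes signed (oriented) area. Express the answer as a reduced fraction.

[TWD]:[TRW] = -1/3

Choose coordinates R = (0, 0), V = (1, 0), W = (0, 1), N = (-3, -2).
1. D is the midpoint of NR ⇒ D = (-3/2, -1)
2. T is the midpoint of ND ⇒ T = (-9/4, -3/2)
2·[TWD] = -3/4, 2·[TRW] = 9/4
[TWD]:[TRW] = -3/4:9/4 = -1/3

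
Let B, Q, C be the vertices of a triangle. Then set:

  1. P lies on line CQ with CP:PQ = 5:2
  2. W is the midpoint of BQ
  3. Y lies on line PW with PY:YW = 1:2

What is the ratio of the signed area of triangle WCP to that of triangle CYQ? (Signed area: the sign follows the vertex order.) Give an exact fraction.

Choose coordinates B = (0, 0), Q = (1, 0), C = (0, 1).
1. P lies on line CQ with CP:PQ = 5:2 ⇒ P = (5/7, 2/7)
2. W is the midpoint of BQ ⇒ W = (1/2, 0)
3. Y lies on line PW with PY:YW = 1:2 ⇒ Y = (9/14, 4/21)
2·[WCP] = -5/14, 2·[CYQ] = 1/6
[WCP]:[CYQ] = -5/14:1/6 = -15/7

[WCP]:[CYQ] = -15/7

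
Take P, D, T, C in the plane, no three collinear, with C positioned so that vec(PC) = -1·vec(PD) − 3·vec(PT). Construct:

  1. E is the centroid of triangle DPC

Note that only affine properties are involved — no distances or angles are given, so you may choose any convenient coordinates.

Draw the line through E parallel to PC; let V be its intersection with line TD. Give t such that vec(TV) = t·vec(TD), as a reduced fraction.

t = 1/2

Work in coordinates with P = (0, 0), D = (1, 0), T = (0, 1), C = (-1, -3).
1. E is the centroid of triangle DPC ⇒ E = (0, -1)
through E parallel to PC: direction (-1, -3); meets TD at V = (1/2, 1/2)
V = T + t·(D−T) with t = 1/2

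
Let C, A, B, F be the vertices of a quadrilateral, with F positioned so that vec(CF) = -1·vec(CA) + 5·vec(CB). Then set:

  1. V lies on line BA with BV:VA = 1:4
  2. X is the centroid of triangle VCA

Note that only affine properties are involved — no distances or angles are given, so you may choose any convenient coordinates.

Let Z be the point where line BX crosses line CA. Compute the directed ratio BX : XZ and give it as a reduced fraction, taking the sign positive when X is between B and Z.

Assign C = (0, 0), A = (1, 0), B = (0, 1), F = (-1, 5) — the answer is frame-independent, so this choice is without loss of generality.
1. V lies on line BA with BV:VA = 1:4 ⇒ V = (1/5, 4/5)
2. X is the centroid of triangle VCA ⇒ X = (2/5, 4/15)
line BX meets CA at Z = (6/11, 0)
X = B + t·(Z−B) with t = 11/15, so BX:XZ = 11/15:4/15

BX:XZ = 11/4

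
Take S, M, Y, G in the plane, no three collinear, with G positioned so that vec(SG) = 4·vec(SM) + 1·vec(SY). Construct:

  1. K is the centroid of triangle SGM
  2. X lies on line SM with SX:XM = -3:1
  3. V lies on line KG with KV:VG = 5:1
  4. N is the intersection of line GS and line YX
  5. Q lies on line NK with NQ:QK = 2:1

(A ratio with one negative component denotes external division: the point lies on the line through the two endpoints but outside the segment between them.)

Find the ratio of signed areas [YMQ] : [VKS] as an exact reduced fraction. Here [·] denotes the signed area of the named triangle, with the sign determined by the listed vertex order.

Set S = (0, 0), M = (1, 0), Y = (0, 1), G = (4, 1); any affine frame gives the same invariant.
1. K is the centroid of triangle SGM ⇒ K = (5/3, 1/3)
2. X lies on line SM with SX:XM = -3:1 ⇒ X = (3/2, 0)
3. V lies on line KG with KV:VG = 5:1 ⇒ V = (65/18, 8/9)
4. N is the intersection of line GS and line YX ⇒ N = (12/11, 3/11)
5. Q lies on line NK with NQ:QK = 2:1 ⇒ Q = (146/99, 31/99)
2·[YMQ] = 26/33, 2·[VKS] = -5/18
[YMQ]:[VKS] = 26/33:-5/18 = -156/55

[YMQ]:[VKS] = -156/55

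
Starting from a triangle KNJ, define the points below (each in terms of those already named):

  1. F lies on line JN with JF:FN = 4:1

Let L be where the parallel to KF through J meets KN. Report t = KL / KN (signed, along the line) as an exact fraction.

t = -4

Choose coordinates K = (0, 0), N = (1, 0), J = (0, 1).
1. F lies on line JN with JF:FN = 4:1 ⇒ F = (4/5, 1/5)
through J parallel to KF: direction (4/5, 1/5); meets KN at L = (-4, 0)
L = K + t·(N−K) with t = -4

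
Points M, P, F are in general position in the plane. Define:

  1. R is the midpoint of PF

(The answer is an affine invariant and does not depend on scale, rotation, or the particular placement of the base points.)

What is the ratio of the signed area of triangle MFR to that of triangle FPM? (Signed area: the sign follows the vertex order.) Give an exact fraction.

[MFR]:[FPM] = 1/2

Set M = (0, 0), P = (1, 0), F = (0, 1); any affine frame gives the same invariant.
1. R is the midpoint of PF ⇒ R = (1/2, 1/2)
2·[MFR] = -1/2, 2·[FPM] = -1
[MFR]:[FPM] = -1/2:-1 = 1/2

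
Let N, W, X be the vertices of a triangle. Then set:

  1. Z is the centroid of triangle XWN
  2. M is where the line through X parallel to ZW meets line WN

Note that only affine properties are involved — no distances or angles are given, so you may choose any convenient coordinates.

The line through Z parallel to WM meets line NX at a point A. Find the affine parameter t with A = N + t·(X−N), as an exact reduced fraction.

t = 1/3

Assign N = (0, 0), W = (1, 0), X = (0, 1) — the answer is frame-independent, so this choice is without loss of generality.
1. Z is the centroid of triangle XWN ⇒ Z = (1/3, 1/3)
2. M is where the line through X parallel to ZW meets line WN ⇒ M = (2, 0)
through Z parallel to WM: direction (1, 0); meets NX at A = (0, 1/3)
A = N + t·(X−N) with t = 1/3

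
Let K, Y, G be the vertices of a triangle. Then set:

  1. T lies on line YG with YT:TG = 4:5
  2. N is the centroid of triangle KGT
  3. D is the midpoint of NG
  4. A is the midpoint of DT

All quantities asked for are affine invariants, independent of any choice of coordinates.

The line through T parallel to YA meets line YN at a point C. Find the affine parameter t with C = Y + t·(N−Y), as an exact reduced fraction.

Set K = (0, 0), Y = (1, 0), G = (0, 1); any affine frame gives the same invariant.
1. T lies on line YG with YT:TG = 4:5 ⇒ T = (5/9, 4/9)
2. N is the centroid of triangle KGT ⇒ N = (5/27, 13/27)
3. D is the midpoint of NG ⇒ D = (5/54, 20/27)
4. A is the midpoint of DT ⇒ A = (35/108, 16/27)
through T parallel to YA: direction (-73/108, 16/27); meets YN at C = (547/459, -52/459)
C = Y + t·(N−Y) with t = -4/17

t = -4/17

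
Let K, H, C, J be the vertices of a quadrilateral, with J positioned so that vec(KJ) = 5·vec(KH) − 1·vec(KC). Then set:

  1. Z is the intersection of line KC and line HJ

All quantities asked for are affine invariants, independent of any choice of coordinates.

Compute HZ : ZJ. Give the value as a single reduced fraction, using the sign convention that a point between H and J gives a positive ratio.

HZ:ZJ = -1/5

Choose coordinates K = (0, 0), H = (1, 0), C = (0, 1), J = (5, -1).
1. Z is the intersection of line KC and line HJ ⇒ Z = (0, 1/4)
Z = H + t·(J−H) with t = -1/4, so HZ:ZJ = t:(1−t) = -1/4:5/4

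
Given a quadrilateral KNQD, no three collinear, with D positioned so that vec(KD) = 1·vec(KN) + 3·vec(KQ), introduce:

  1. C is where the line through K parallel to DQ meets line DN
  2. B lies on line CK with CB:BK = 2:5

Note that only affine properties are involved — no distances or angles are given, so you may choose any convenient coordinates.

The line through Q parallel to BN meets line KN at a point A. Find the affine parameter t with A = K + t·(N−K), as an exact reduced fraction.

t = 1/5

Set K = (0, 0), N = (1, 0), Q = (0, 1), D = (1, 3); any affine frame gives the same invariant.
1. C is where the line through K parallel to DQ meets line DN ⇒ C = (1, 2)
2. B lies on line CK with CB:BK = 2:5 ⇒ B = (5/7, 10/7)
through Q parallel to BN: direction (2/7, -10/7); meets KN at A = (1/5, 0)
A = K + t·(N−K) with t = 1/5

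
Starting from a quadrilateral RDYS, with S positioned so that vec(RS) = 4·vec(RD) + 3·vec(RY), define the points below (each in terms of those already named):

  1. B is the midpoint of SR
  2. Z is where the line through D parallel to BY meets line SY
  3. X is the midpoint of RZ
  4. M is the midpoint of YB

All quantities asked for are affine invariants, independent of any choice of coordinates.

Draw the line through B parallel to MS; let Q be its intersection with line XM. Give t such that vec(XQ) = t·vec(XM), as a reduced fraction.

t = 9

Work in coordinates with R = (0, 0), D = (1, 0), Y = (0, 1), S = (4, 3).
1. B is the midpoint of SR ⇒ B = (2, 3/2)
2. Z is where the line through D parallel to BY meets line SY ⇒ Z = (-5, -3/2)
3. X is the midpoint of RZ ⇒ X = (-5/2, -3/4)
4. M is the midpoint of YB ⇒ M = (1, 5/4)
through B parallel to MS: direction (3, 7/4); meets XM at Q = (29, 69/4)
Q = X + t·(M−X) with t = 9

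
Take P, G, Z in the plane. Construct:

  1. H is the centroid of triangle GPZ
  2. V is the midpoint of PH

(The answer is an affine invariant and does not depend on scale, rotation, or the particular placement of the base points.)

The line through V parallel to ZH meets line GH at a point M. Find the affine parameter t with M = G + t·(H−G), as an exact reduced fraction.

Assign P = (0, 0), G = (1, 0), Z = (0, 1) — the answer is frame-independent, so this choice is without loss of generality.
1. H is the centroid of triangle GPZ ⇒ H = (1/3, 1/3)
2. V is the midpoint of PH ⇒ V = (1/6, 1/6)
through V parallel to ZH: direction (1/3, -2/3); meets GH at M = (0, 1/2)
M = G + t·(H−G) with t = 3/2

t = 3/2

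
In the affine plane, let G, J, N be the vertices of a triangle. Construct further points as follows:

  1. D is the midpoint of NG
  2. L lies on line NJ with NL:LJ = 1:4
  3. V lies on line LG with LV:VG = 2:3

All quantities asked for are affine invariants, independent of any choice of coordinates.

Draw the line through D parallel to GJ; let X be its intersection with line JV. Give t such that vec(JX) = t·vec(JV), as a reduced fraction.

t = 25/24

Choose coordinates G = (0, 0), J = (1, 0), N = (0, 1).
1. D is the midpoint of NG ⇒ D = (0, 1/2)
2. L lies on line NJ with NL:LJ = 1:4 ⇒ L = (1/5, 4/5)
3. V lies on line LG with LV:VG = 2:3 ⇒ V = (3/25, 12/25)
through D parallel to GJ: direction (1, 0); meets JV at X = (1/12, 1/2)
X = J + t·(V−J) with t = 25/24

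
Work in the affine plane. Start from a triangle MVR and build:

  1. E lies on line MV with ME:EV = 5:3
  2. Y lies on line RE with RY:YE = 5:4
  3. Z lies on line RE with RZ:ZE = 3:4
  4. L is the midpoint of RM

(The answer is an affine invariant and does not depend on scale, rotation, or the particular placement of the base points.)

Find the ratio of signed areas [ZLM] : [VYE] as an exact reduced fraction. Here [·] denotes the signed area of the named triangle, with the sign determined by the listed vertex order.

[ZLM]:[VYE] = 45/56

Set M = (0, 0), V = (1, 0), R = (0, 1); any affine frame gives the same invariant.
1. E lies on line MV with ME:EV = 5:3 ⇒ E = (5/8, 0)
2. Y lies on line RE with RY:YE = 5:4 ⇒ Y = (25/72, 4/9)
3. Z lies on line RE with RZ:ZE = 3:4 ⇒ Z = (15/56, 4/7)
4. L is the midpoint of RM ⇒ L = (0, 1/2)
2·[ZLM] = 15/112, 2·[VYE] = 1/6
[ZLM]:[VYE] = 15/112:1/6 = 45/56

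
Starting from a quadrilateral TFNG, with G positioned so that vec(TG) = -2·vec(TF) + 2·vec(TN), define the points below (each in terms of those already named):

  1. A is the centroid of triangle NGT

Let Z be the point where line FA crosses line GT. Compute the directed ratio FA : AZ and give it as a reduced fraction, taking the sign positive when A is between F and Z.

FA:AZ = 2

Set T = (0, 0), F = (1, 0), N = (0, 1), G = (-2, 2); any affine frame gives the same invariant.
1. A is the centroid of triangle NGT ⇒ A = (-2/3, 1)
line FA meets GT at Z = (-3/2, 3/2)
A = F + t·(Z−F) with t = 2/3, so FA:AZ = 2/3:1/3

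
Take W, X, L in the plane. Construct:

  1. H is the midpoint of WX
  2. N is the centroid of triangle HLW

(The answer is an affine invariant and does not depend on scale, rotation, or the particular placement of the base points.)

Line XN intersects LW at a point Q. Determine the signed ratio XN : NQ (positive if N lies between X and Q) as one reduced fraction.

Assign W = (0, 0), X = (1, 0), L = (0, 1) — the answer is frame-independent, so this choice is without loss of generality.
1. H is the midpoint of WX ⇒ H = (1/2, 0)
2. N is the centroid of triangle HLW ⇒ N = (1/6, 1/3)
line XN meets LW at Q = (0, 2/5)
N = X + t·(Q−X) with t = 5/6, so XN:NQ = 5/6:1/6

XN:NQ = 5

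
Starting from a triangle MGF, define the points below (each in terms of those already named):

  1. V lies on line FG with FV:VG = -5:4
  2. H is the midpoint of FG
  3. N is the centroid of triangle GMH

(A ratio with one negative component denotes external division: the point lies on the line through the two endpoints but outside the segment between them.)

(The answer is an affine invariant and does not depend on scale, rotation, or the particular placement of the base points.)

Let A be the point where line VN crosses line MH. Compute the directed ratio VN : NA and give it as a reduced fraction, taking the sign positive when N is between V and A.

VN:NA = 26

Set M = (0, 0), G = (1, 0), F = (0, 1); any affine frame gives the same invariant.
1. V lies on line FG with FV:VG = -5:4 ⇒ V = (5, -4)
2. H is the midpoint of FG ⇒ H = (1/2, 1/2)
3. N is the centroid of triangle GMH ⇒ N = (1/2, 1/6)
line VN meets MH at A = (17/52, 17/52)
N = V + t·(A−V) with t = 26/27, so VN:NA = 26/27:1/27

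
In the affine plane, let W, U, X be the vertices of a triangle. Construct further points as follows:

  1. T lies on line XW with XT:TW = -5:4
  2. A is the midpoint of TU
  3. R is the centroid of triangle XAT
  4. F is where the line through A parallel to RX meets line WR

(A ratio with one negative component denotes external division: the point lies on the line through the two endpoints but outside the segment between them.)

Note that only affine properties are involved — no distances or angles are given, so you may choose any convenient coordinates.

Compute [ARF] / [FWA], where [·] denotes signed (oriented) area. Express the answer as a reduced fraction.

[ARF]:[FWA] = -5/6

Work in coordinates with W = (0, 0), U = (1, 0), X = (0, 1).
1. T lies on line XW with XT:TW = -5:4 ⇒ T = (0, -4)
2. A is the midpoint of TU ⇒ A = (1/2, -2)
3. R is the centroid of triangle XAT ⇒ R = (1/6, -5/3)
4. F is where the line through A parallel to RX meets line WR ⇒ F = (1, -10)
2·[ARF] = 5/2, 2·[FWA] = -3
[ARF]:[FWA] = 5/2:-3 = -5/6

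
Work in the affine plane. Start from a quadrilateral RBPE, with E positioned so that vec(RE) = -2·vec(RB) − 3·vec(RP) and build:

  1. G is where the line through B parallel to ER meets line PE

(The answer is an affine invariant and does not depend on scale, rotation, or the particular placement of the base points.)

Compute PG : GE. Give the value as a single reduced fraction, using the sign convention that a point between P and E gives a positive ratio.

Work in coordinates with R = (0, 0), B = (1, 0), P = (0, 1), E = (-2, -3).
1. G is where the line through B parallel to ER meets line PE ⇒ G = (-5, -9)
G = P + t·(E−P) with t = 5/2, so PG:GE = t:(1−t) = 5/2:-3/2

PG:GE = -5/3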